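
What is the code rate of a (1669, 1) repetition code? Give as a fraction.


Rate = k/n = 1/1669

1/1669


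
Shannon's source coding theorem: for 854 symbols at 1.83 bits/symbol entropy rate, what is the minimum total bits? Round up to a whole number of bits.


Minimum bits >= n * H = 854 * 1.83 = 1562.82, rounded up to a whole number of bits = 1563

1563 bits


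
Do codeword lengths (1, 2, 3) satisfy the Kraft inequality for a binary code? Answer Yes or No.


Kraft sum = sum(2^(-l_i)) = 0.875, need <= 1. Result: satisfied (a binary prefix-free code with these lengths exists)

Yes


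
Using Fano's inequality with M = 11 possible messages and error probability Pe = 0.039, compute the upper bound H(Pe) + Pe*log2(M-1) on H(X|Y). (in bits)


H(Pe) = -Pe*log2(Pe) - (1-Pe)*log2(1-Pe) = -0.039*log2(0.039) - 0.961*log2(0.961) = 0.182535 + 0.055153 = 0.2377. Pe*log2(M-1) = 0.039*log2(10) = 0.129555. Bound = H(Pe) + Pe*log2(M-1) = 0.182535 + 0.055153 + 0.129555 = 0.3672

0.3672 bits


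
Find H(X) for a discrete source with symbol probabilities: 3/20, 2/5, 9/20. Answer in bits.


H = -sum(p_i * log2(p_i)). Terms: -(3/20)*log2(3/20) = 0.410545; -(2/5)*log2(2/5) = 0.528771; -(9/20)*log2(9/20) = 0.518401. H = 0.410545 + 0.528771 + 0.518401 = 1.4577

1.4577 bits


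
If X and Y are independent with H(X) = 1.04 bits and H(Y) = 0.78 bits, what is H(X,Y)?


For independent variables, H(X,Y) = H(X) + H(Y) = 1.04 + 0.78 = 1.82

1.82 bits


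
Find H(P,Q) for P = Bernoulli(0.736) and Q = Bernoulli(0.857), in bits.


H(P,Q) = -p*log2(q) - (1-p)*log2(1-q). -0.736*log2(0.857) = 0.163858; -0.264*log2(0.143) = 0.740761. H(P,Q) = 0.163858 + 0.740761 = 0.9046

0.9046 bits


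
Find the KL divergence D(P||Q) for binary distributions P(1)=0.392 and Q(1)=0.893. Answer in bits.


KL = p*log2(p/q) + (1-p)*log2((1-p)/(1-q)) = 0.392*log2(0.392/0.893) + 0.608*log2(0.608/0.107) = 1.0583

1.0583 bits


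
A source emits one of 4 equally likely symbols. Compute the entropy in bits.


H = log2(n) = log2(4) = 2.0

2.0 bits


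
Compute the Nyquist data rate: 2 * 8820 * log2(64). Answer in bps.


Rate = 2 * B * log2(M) = 2 * 8820 * 6.0 = 105840.0

105840.0 bps


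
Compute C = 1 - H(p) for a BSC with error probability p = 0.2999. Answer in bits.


H(p) = -p*log2(p) - (1-p)*log2(1-p) = -0.2999*log2(0.2999) - 0.7001*log2(0.7001) = 0.521060 + 0.360108 = 0.8812. C = 1 - H(p) = 1 - 0.8812 = 0.1188

0.1188 bits


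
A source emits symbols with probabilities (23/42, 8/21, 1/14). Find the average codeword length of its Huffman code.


Huffman construction (repeatedly merge the two least-probable nodes; each merge adds 1 bit to every symbol beneath it): 1/14 + 8/21 = 19/42; 19/42 + 23/42 = 1. Resulting codeword lengths (in the order the probabilities were given): (1, 2, 2). L_avg = sum(p_i * l_i) = 23/42*1 + 8/21*2 + 1/14*2 = 61/42 = 1.4524

1.4524 bits


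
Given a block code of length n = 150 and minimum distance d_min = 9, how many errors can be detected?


Detection capability = d_min - 1 = 9 - 1 = 8

8 errors


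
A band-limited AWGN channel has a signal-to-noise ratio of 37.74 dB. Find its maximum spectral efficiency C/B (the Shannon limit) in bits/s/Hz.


SNR_linear = 10^(37.74/10) = 5942.9216; C/B = log2(1 + SNR_linear) = log2(1 + 5942.9216) = 12.5372

12.5372 bits/s/Hz


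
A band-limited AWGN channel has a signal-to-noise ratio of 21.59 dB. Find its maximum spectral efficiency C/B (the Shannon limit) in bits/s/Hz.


SNR_linear = 10^(21.59/10) = 144.2115; C/B = log2(1 + SNR_linear) = log2(1 + 144.2115) = 7.182

7.182 bits/s/Hz


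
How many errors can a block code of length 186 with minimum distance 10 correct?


Correction capability = floor((d-1)/2) = floor((10-1)/2) = 4

4 errors


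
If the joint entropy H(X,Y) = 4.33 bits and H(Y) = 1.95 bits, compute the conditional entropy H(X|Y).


H(X|Y) = H(X,Y) - H(Y) = 4.33 - 1.95 = 2.38

2.38 bits


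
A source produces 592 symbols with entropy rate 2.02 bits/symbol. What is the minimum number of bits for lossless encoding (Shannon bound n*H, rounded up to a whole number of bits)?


Minimum bits >= n * H = 592 * 2.02 = 1195.84, rounded up to a whole number of bits = 1196

1196 bits


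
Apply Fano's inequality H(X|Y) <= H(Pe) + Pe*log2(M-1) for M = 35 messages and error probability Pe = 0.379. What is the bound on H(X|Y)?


H(Pe) = -Pe*log2(Pe) - (1-Pe)*log2(1-Pe) = -0.379*log2(0.379) - 0.621*log2(0.621) = 0.530498 + 0.426835 = 0.9573. Pe*log2(M-1) = 0.379*log2(34) = 1.928148. Bound = H(Pe) + Pe*log2(M-1) = 0.530498 + 0.426835 + 1.928148 = 2.8855

2.8855 bits


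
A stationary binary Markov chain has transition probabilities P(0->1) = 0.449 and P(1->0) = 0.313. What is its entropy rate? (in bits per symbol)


Stationary distribution: pi_0 = p10/(p01+p10) = 0.4108, pi_1 = 0.5892. Entropy rate H' = pi_0*H(p01) + pi_1*H(p10) = 0.4108*0.9925 + 0.5892*0.8966 = 0.936

0.936 bits/symbol


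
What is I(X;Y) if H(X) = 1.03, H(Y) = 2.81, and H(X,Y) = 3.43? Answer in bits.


I(X;Y) = H(X) + H(Y) - H(X,Y) = 1.03 + 2.81 - 3.43 = 0.41

0.41 bits


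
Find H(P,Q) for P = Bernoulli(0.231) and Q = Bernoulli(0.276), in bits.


H(P,Q) = -p*log2(q) - (1-p)*log2(1-q). -0.231*log2(0.276) = 0.429027; -0.769*log2(0.724) = 0.358307. H(P,Q) = 0.429027 + 0.358307 = 0.7873

0.7873 bits


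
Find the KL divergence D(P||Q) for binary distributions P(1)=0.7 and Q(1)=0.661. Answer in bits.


KL = p*log2(p/q) + (1-p)*log2((1-p)/(1-q)) = 0.7*log2(0.7/0.661) + 0.3*log2(0.3/0.339) = 0.005

0.005 bits


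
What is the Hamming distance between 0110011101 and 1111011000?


Count differing positions: ^ . . ^ . . . ^ . ^ = 4 differences

4


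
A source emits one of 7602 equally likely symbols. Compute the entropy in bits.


H = log2(n) = log2(7602) = 12.8922

12.8922 bits


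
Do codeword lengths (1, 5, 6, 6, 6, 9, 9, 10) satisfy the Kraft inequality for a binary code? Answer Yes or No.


Kraft sum = sum(2^(-l_i)) = 0.583, need <= 1. Result: satisfied (a binary prefix-free code with these lengths exists)

Yes


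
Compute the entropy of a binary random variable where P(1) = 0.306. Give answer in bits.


H = -p*log2(p) - (1-p)*log2(1-p). -0.306*log2(0.306) = 0.522769; -0.694*log2(0.694) = 0.365733. H = 0.522769 + 0.365733 = 0.8885

0.8885 bits


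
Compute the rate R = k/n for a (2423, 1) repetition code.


Rate = k/n = 1/2423

1/2423


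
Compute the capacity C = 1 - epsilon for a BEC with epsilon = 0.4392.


C = 1 - epsilon = 1 - 0.4392 = 0.5608

0.5608 bits


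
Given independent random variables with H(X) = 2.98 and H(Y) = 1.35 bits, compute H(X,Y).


For independent variables, H(X,Y) = H(X) + H(Y) = 2.98 + 1.35 = 4.33

4.33 bits


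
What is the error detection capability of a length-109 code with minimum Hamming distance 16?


Detection capability = d_min - 1 = 16 - 1 = 15

15 errors


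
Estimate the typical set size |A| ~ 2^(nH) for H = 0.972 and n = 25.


log2|A_typical| = nH = 25 * 0.972 = 24.3, so |A_typical| ~ 2^24.3 = 2.066e+07

2.066e+07


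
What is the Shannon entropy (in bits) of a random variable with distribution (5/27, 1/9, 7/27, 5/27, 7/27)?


H = -sum(p_i * log2(p_i)). Terms: -(5/27)*log2(5/27) = 0.450548; -(1/9)*log2(1/9) = 0.352214; -(7/27)*log2(7/27) = 0.504916; -(5/27)*log2(5/27) = 0.450548; -(7/27)*log2(7/27) = 0.504916. H = 0.450548 + 0.352214 + 0.504916 + 0.450548 + 0.504916 = 2.2631

2.2631 bits


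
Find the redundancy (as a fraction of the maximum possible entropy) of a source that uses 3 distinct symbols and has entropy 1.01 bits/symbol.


H_max = log2(K) = log2(3) = 1.585 bits/symbol. Redundancy = 1 - H/H_max = 1 - 1.01/1.585 = 1 - 0.6372 = 0.3628

0.3628


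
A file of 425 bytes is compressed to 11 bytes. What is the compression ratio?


Ratio = original / compressed = 425 / 11 = 38.6364

38.6364


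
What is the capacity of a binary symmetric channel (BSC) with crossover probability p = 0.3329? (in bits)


H(p) = -p*log2(p) - (1-p)*log2(1-p) = -0.3329*log2(0.3329) - 0.6671*log2(0.6671) = 0.528259 + 0.389603 = 0.9179. C = 1 - H(p) = 1 - 0.9179 = 0.0821

0.0821 bits


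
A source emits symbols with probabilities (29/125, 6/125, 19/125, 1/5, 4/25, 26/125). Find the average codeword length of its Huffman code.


Huffman construction (repeatedly merge the two least-probable nodes; each merge adds 1 bit to every symbol beneath it): 6/125 + 19/125 = 1/5; 4/25 + 1/5 = 9/25; 1/5 + 26/125 = 51/125; 29/125 + 9/25 = 74/125; 51/125 + 74/125 = 1. Resulting codeword lengths (in the order the probabilities were given): (2, 3, 3, 3, 3, 2). L_avg = sum(p_i * l_i) = 29/125*2 + 6/125*3 + 19/125*3 + 1/5*3 + 4/25*3 + 26/125*2 = 64/25 = 2.56

2.56 bits


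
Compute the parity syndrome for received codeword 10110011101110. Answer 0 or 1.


Syndrome = XOR of all bits = 1 XOR 0 XOR 1 XOR 1 XOR 0 XOR 0 XOR 1 XOR 1 XOR 1 XOR 0 XOR 1 XOR 1 XOR 1 XOR 0 = 1

1


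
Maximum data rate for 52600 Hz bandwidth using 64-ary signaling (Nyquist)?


Rate = 2 * B * log2(M) = 2 * 52600 * 6.0 = 631200.0

631200.0 bps


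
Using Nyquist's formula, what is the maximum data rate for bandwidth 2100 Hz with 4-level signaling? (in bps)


Rate = 2 * B * log2(M) = 2 * 2100 * 2.0 = 8400.0

8400.0 bps


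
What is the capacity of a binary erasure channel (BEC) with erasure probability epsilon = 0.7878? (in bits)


C = 1 - epsilon = 1 - 0.7878 = 0.2122

0.2122 bits


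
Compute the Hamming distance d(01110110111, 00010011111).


Count differing positions: . ^ ^ . . ^ . ^ . . . = 4 differences

4


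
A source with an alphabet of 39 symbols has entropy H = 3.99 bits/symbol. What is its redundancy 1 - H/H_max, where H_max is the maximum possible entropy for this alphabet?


H_max = log2(K) = log2(39) = 5.2854 bits/symbol. Redundancy = 1 - H/H_max = 1 - 3.99/5.2854 = 1 - 0.7549 = 0.2451

0.2451


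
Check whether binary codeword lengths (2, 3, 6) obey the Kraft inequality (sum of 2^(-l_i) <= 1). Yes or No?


Kraft sum = sum(2^(-l_i)) = 0.3906, need <= 1. Result: satisfied (a binary prefix-free code with these lengths exists)

Yes


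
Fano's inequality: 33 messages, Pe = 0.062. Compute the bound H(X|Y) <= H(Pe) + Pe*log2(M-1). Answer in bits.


H(Pe) = -Pe*log2(Pe) - (1-Pe)*log2(1-Pe) = -0.062*log2(0.062) - 0.938*log2(0.938) = 0.248718 + 0.086615 = 0.3353. Pe*log2(M-1) = 0.062*log2(32) = 0.310000. Bound = H(Pe) + Pe*log2(M-1) = 0.248718 + 0.086615 + 0.310000 = 0.6453

0.6453 bits


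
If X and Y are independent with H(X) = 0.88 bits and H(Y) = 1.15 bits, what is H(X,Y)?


For independent variables, H(X,Y) = H(X) + H(Y) = 0.88 + 1.15 = 2.03

2.03 bits


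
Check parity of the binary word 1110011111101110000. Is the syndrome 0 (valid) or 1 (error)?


Syndrome = XOR of all bits = 1 XOR 1 XOR 1 XOR 0 XOR 0 XOR 1 XOR 1 XOR 1 XOR 1 XOR 1 XOR 1 XOR 0 XOR 1 XOR 1 XOR 1 XOR 0 XOR 0 XOR 0 XOR 0 = 0

0


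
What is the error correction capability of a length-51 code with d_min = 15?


Correction capability = floor((d-1)/2) = floor((15-1)/2) = 7

7 errors


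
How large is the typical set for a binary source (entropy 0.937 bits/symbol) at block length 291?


log2|A_typical| = nH = 291 * 0.937 = 272.667, so |A_typical| ~ 2^272.667 = 1.205e+82

1.205e+82


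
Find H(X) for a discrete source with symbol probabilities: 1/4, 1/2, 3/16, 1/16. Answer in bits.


H = -sum(p_i * log2(p_i)). Terms: -(1/4)*log2(1/4) = 0.500000; -(1/2)*log2(1/2) = 0.500000; -(3/16)*log2(3/16) = 0.452820; -(1/16)*log2(1/16) = 0.250000. H = 0.500000 + 0.500000 + 0.452820 + 0.250000 = 1.7028

1.7028 bits


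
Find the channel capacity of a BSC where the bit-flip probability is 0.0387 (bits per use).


H(p) = -p*log2(p) - (1-p)*log2(1-p) = -0.0387*log2(0.0387) - 0.9613*log2(0.9613) = 0.181562 + 0.054738 = 0.2363. C = 1 - H(p) = 1 - 0.2363 = 0.7637

0.7637 bits


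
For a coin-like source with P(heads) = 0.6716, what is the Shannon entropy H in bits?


H = -p*log2(p) - (1-p)*log2(1-p). -0.6716*log2(0.6716) = 0.385717; -0.3284*log2(0.3284) = 0.527566. H = 0.385717 + 0.527566 = 0.9133

0.9133 bits


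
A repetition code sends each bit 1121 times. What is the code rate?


Rate = k/n = 1/1121

1/1121


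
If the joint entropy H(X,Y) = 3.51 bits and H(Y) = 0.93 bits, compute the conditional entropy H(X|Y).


H(X|Y) = H(X,Y) - H(Y) = 3.51 - 0.93 = 2.58

2.58 bits


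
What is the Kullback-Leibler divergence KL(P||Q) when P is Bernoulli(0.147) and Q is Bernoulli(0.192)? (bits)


KL = p*log2(p/q) + (1-p)*log2((1-p)/(1-q)) = 0.147*log2(0.147/0.192) + 0.853*log2(0.853/0.808) = 0.0101

0.0101 bits


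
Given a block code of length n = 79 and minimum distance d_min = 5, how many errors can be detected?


Detection capability = d_min - 1 = 5 - 1 = 4

4 errors


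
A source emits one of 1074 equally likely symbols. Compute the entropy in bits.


H = log2(n) = log2(1074) = 10.0688

10.0688 bits


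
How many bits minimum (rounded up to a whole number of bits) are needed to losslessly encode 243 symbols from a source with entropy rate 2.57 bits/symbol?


Minimum bits >= n * H = 243 * 2.57 = 624.51, rounded up to a whole number of bits = 625

625 bits


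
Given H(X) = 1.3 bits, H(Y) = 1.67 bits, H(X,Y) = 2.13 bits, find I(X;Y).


I(X;Y) = H(X) + H(Y) - H(X,Y) = 1.3 + 1.67 - 2.13 = 0.84

0.84 bits


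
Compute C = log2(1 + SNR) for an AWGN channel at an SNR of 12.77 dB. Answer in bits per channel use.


SNR_linear = 10^(12.77/10) = 18.9234; C = log2(1 + SNR_linear) = log2(1 + 18.9234) = 4.3164

4.3164 bits/channel use


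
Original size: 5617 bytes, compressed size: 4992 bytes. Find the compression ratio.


Ratio = original / compressed = 5617 / 4992 = 1.1252

1.1252


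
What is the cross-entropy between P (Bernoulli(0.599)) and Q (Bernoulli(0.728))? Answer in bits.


H(P,Q) = -p*log2(q) - (1-p)*log2(1-q). -0.599*log2(0.728) = 0.274336; -0.401*log2(0.272) = 0.753207. H(P,Q) = 0.274336 + 0.753207 = 1.0275

1.0275 bits


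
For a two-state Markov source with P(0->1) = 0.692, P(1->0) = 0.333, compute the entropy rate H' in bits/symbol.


Stationary distribution: pi_0 = p10/(p01+p10) = 0.3249, pi_1 = 0.6751. Entropy rate H' = pi_0*H(p01) + pi_1*H(p10) = 0.3249*0.8909 + 0.6751*0.918 = 0.9092

0.9092 bits/symbol


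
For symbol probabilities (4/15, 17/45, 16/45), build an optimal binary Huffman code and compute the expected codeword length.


Huffman construction (repeatedly merge the two least-probable nodes; each merge adds 1 bit to every symbol beneath it): 4/15 + 16/45 = 28/45; 17/45 + 28/45 = 1. Resulting codeword lengths (in the order the probabilities were given): (2, 1, 2). L_avg = sum(p_i * l_i) = 4/15*2 + 17/45*1 + 16/45*2 = 73/45 = 1.6222

1.6222 bits


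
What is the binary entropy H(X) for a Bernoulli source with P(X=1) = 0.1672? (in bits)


H = -p*log2(p) - (1-p)*log2(1-p). -0.1672*log2(0.1672) = 0.431435; -0.8328*log2(0.8328) = 0.219824. H = 0.431435 + 0.219824 = 0.6513

0.6513 bits


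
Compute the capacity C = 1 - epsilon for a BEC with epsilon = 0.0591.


C = 1 - epsilon = 1 - 0.0591 = 0.9409

0.9409 bits


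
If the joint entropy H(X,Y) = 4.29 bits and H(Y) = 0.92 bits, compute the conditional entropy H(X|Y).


H(X|Y) = H(X,Y) - H(Y) = 4.29 - 0.92 = 3.37

3.37 bits


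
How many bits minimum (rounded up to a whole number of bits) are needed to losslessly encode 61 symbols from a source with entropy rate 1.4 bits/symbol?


Minimum bits >= n * H = 61 * 1.4 = 85.4, rounded up to a whole number of bits = 86

86 bits


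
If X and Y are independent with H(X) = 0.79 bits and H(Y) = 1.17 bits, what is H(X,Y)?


For independent variables, H(X,Y) = H(X) + H(Y) = 0.79 + 1.17 = 1.96

1.96 bits


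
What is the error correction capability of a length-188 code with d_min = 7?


Correction capability = floor((d-1)/2) = floor((7-1)/2) = 3

3 errors


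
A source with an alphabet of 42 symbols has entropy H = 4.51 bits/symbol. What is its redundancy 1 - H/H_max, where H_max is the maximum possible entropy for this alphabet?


H_max = log2(K) = log2(42) = 5.3923 bits/symbol. Redundancy = 1 - H/H_max = 1 - 4.51/5.3923 = 1 - 0.8364 = 0.1636

0.1636


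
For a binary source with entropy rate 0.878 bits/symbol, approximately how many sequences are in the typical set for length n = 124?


log2|A_typical| = nH = 124 * 0.878 = 108.872, so |A_typical| ~ 2^108.872 = 5.939e+32

5.939e+32


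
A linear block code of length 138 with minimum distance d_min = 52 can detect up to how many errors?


Detection capability = d_min - 1 = 52 - 1 = 51

51 errors


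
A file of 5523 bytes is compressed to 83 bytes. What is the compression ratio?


Ratio = original / compressed = 5523 / 83 = 66.5422

66.5422


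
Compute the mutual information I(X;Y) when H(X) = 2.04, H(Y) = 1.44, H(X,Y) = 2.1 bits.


I(X;Y) = H(X) + H(Y) - H(X,Y) = 2.04 + 1.44 - 2.1 = 1.38

1.38 bits


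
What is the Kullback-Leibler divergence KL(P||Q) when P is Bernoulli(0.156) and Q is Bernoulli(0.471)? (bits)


KL = p*log2(p/q) + (1-p)*log2((1-p)/(1-q)) = 0.156*log2(0.156/0.471) + 0.844*log2(0.844/0.529) = 0.3201

0.3201 bits


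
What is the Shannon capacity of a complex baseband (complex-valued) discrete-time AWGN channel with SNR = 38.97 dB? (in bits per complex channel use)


SNR_linear = 10^(38.97/10) = 7888.6012; C = log2(1 + SNR_linear) = log2(1 + 7888.6012) = 12.9457

12.9457 bits/channel use


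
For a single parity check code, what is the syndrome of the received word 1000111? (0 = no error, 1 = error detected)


Syndrome = XOR of all bits = 1 XOR 0 XOR 0 XOR 0 XOR 1 XOR 1 XOR 1 = 0

0


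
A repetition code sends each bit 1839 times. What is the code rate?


Rate = k/n = 1/1839

1/1839


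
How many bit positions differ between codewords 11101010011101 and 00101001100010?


Count differing positions: ^ ^ . . . . ^ ^ ^ ^ ^ ^ ^ ^ = 10 differences

10


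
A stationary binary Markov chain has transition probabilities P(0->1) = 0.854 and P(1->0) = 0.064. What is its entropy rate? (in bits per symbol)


Stationary distribution: pi_0 = p10/(p01+p10) = 0.0697, pi_1 = 0.9303. Entropy rate H' = pi_0*H(p01) + pi_1*H(p10) = 0.0697*0.5997 + 0.9303*0.3431 = 0.361

0.361 bits/symbol


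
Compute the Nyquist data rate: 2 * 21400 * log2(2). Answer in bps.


Rate = 2 * B * log2(M) = 2 * 21400 * 1.0 = 42800.0

42800.0 bps


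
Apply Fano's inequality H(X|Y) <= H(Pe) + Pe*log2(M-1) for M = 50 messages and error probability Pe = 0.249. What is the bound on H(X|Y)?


H(Pe) = -Pe*log2(Pe) - (1-Pe)*log2(1-Pe) = -0.249*log2(0.249) - 0.751*log2(0.751) = 0.499440 + 0.310250 = 0.8097. Pe*log2(M-1) = 0.249*log2(49) = 1.398063. Bound = H(Pe) + Pe*log2(M-1) = 0.499440 + 0.310250 + 1.398063 = 2.2078

2.2078 bits


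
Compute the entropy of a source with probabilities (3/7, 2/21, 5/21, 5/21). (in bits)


H = -sum(p_i * log2(p_i)). Terms: -(3/7)*log2(3/7) = 0.523882; -(2/21)*log2(2/21) = 0.323078; -(5/21)*log2(5/21) = 0.492950; -(5/21)*log2(5/21) = 0.492950. H = 0.523882 + 0.323078 + 0.492950 + 0.492950 = 1.8329

1.8329 bits


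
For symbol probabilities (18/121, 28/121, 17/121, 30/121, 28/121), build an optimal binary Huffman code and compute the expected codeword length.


Huffman construction (repeatedly merge the two least-probable nodes; each merge adds 1 bit to every symbol beneath it): 17/121 + 18/121 = 35/121; 28/121 + 28/121 = 56/121; 30/121 + 35/121 = 65/121; 56/121 + 65/121 = 1. Resulting codeword lengths (in the order the probabilities were given): (3, 2, 3, 2, 2). L_avg = sum(p_i * l_i) = 18/121*3 + 28/121*2 + 17/121*3 + 30/121*2 + 28/121*2 = 277/121 = 2.2893

2.2893 bits


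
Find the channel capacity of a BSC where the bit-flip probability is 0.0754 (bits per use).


H(p) = -p*log2(p) - (1-p)*log2(1-p) = -0.0754*log2(0.0754) - 0.9246*log2(0.9246) = 0.281189 + 0.104571 = 0.3858. C = 1 - H(p) = 1 - 0.3858 = 0.6142

0.6142 bits


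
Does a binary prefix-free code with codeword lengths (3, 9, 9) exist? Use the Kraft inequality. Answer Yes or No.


Kraft sum = sum(2^(-l_i)) = 0.1289, need <= 1. Result: satisfied (a binary prefix-free code with these lengths exists)

Yes


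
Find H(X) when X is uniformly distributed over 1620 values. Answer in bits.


H = log2(n) = log2(1620) = 10.6618

10.6618 bits


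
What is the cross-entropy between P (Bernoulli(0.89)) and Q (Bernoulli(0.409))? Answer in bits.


H(P,Q) = -p*log2(q) - (1-p)*log2(1-q). -0.89*log2(0.409) = 1.147946; -0.11*log2(0.591) = 0.083465. H(P,Q) = 1.147946 + 0.083465 = 1.2314

1.2314 bits


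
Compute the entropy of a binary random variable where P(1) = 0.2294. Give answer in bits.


H = -p*log2(p) - (1-p)*log2(1-p). -0.2294*log2(0.2294) = 0.487260; -0.7706*log2(0.7706) = 0.289704. H = 0.487260 + 0.289704 = 0.777

0.777 bits


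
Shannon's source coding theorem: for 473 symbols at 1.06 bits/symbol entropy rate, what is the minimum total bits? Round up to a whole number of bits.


Minimum bits >= n * H = 473 * 1.06 = 501.38, rounded up to a whole number of bits = 502

502 bits


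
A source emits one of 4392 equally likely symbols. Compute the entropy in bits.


H = log2(n) = log2(4392) = 12.1007

12.1007 bits


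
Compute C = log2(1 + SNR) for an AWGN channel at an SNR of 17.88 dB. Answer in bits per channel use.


SNR_linear = 10^(17.88/10) = 61.3762; C = log2(1 + SNR_linear) = log2(1 + 61.3762) = 5.9629

5.9629 bits/channel use


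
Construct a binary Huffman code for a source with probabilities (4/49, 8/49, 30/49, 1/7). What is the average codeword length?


Huffman construction (repeatedly merge the two least-probable nodes; each merge adds 1 bit to every symbol beneath it): 4/49 + 1/7 = 11/49; 8/49 + 11/49 = 19/49; 19/49 + 30/49 = 1. Resulting codeword lengths (in the order the probabilities were given): (3, 2, 1, 3). L_avg = sum(p_i * l_i) = 4/49*3 + 8/49*2 + 30/49*1 + 1/7*3 = 79/49 = 1.6122

1.6122 bits


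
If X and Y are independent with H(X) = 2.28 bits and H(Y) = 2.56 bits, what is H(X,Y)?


For independent variables, H(X,Y) = H(X) + H(Y) = 2.28 + 2.56 = 4.84

4.84 bits


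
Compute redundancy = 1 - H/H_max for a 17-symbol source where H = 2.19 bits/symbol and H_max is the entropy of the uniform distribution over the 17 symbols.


H_max = log2(K) = log2(17) = 4.0875 bits/symbol. Redundancy = 1 - H/H_max = 1 - 2.19/4.0875 = 1 - 0.5358 = 0.4642

0.4642


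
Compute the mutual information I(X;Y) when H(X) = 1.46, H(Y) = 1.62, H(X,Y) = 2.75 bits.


I(X;Y) = H(X) + H(Y) - H(X,Y) = 1.46 + 1.62 - 2.75 = 0.33

0.33 bits


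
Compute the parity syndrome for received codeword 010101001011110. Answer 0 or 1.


Syndrome = XOR of all bits = 0 XOR 1 XOR 0 XOR 1 XOR 0 XOR 1 XOR 0 XOR 0 XOR 1 XOR 0 XOR 1 XOR 1 XOR 1 XOR 1 XOR 0 = 0

0


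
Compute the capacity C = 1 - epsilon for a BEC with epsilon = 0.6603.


C = 1 - epsilon = 1 - 0.6603 = 0.3397

0.3397 bits


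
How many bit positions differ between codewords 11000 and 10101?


Count differing positions: . ^ ^ . ^ = 3 differences

3


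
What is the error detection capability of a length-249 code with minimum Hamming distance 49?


Detection capability = d_min - 1 = 49 - 1 = 48

48 errors


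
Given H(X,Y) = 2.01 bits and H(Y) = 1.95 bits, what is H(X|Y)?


H(X|Y) = H(X,Y) - H(Y) = 2.01 - 1.95 = 0.06

0.06 bits


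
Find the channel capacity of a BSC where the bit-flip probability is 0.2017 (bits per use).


H(p) = -p*log2(p) - (1-p)*log2(1-p) = -0.2017*log2(0.2017) - 0.7983*log2(0.7983) = 0.465870 + 0.259445 = 0.7253. C = 1 - H(p) = 1 - 0.7253 = 0.2747

0.2747 bits


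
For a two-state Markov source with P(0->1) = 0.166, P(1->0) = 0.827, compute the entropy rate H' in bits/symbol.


Stationary distribution: pi_0 = p10/(p01+p10) = 0.8328, pi_1 = 0.1672. Entropy rate H' = pi_0*H(p01) + pi_1*H(p10) = 0.8328*0.6485 + 0.1672*0.6645 = 0.6512

0.6512 bits/symbol


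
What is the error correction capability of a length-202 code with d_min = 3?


Correction capability = floor((d-1)/2) = floor((3-1)/2) = 1

1 errors


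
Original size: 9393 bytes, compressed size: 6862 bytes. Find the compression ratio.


Ratio = original / compressed = 9393 / 6862 = 1.3688

1.3688


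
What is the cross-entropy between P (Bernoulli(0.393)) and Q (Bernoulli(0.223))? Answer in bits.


H(P,Q) = -p*log2(q) - (1-p)*log2(1-q). -0.393*log2(0.223) = 0.850800; -0.607*log2(0.777) = 0.220956. H(P,Q) = 0.850800 + 0.220956 = 1.0718

1.0718 bits


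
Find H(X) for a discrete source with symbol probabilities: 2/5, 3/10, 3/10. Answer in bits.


H = -sum(p_i * log2(p_i)). Terms: -(2/5)*log2(2/5) = 0.528771; -(3/10)*log2(3/10) = 0.521090; -(3/10)*log2(3/10) = 0.521090. H = 0.528771 + 0.521090 + 0.521090 = 1.571

1.571 bits


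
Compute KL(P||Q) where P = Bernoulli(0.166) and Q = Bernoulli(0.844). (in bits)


KL = p*log2(p/q) + (1-p)*log2((1-p)/(1-q)) = 0.166*log2(0.166/0.844) + 0.834*log2(0.834/0.156) = 1.6276

1.6276 bits


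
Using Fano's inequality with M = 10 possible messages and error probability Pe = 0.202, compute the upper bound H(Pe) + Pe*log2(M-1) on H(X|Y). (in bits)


H(Pe) = -Pe*log2(Pe) - (1-Pe)*log2(1-Pe) = -0.202*log2(0.202) - 0.798*log2(0.798) = 0.466130 + 0.259780 = 0.7259. Pe*log2(M-1) = 0.202*log2(9) = 0.640325. Bound = H(Pe) + Pe*log2(M-1) = 0.466130 + 0.259780 + 0.640325 = 1.3662

1.3662 bits


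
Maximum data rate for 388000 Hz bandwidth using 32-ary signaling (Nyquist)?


Rate = 2 * B * log2(M) = 2 * 388000 * 5.0 = 3880000.0

3880000.0 bps


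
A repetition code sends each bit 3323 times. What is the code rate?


Rate = k/n = 1/3323

1/3323


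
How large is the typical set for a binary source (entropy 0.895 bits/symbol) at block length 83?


log2|A_typical| = nH = 83 * 0.895 = 74.285, so |A_typical| ~ 2^74.285 = 2.302e+22

2.302e+22


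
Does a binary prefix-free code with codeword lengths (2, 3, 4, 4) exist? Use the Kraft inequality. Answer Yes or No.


Kraft sum = sum(2^(-l_i)) = 0.5, need <= 1. Result: satisfied (a binary prefix-free code with these lengths exists)

Yes


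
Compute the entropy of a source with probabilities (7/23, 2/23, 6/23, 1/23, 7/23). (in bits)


H = -sum(p_i * log2(p_i)). Terms: -(7/23)*log2(7/23) = 0.522324; -(2/23)*log2(2/23) = 0.306397; -(6/23)*log2(6/23) = 0.505722; -(1/23)*log2(1/23) = 0.196677; -(7/23)*log2(7/23) = 0.522324. H = 0.522324 + 0.306397 + 0.505722 + 0.196677 + 0.522324 = 2.0534

2.0534 bits


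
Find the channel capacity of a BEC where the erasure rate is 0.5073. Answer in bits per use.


C = 1 - epsilon = 1 - 0.5073 = 0.4927

0.4927 bits


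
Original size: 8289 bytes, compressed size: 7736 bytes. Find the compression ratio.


Ratio = original / compressed = 8289 / 7736 = 1.0715

1.0715


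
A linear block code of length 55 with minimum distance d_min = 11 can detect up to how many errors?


Detection capability = d_min - 1 = 11 - 1 = 10

10 errors


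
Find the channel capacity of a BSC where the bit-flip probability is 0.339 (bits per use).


H(p) = -p*log2(p) - (1-p)*log2(1-p) = -0.339*log2(0.339) - 0.661*log2(0.661) = 0.529058 + 0.394801 = 0.9239. C = 1 - H(p) = 1 - 0.9239 = 0.0761

0.0761 bits


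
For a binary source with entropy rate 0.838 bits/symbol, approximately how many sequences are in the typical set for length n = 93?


log2|A_typical| = nH = 93 * 0.838 = 77.934, so |A_typical| ~ 2^77.934 = 2.887e+23

2.887e+23


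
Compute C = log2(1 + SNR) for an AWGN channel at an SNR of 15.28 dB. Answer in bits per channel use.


SNR_linear = 10^(15.28/10) = 33.7287; C = log2(1 + SNR_linear) = log2(1 + 33.7287) = 5.1181

5.1181 bits/channel use


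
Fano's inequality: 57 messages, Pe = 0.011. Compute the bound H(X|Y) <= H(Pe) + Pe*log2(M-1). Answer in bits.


H(Pe) = -Pe*log2(Pe) - (1-Pe)*log2(1-Pe) = -0.011*log2(0.011) - 0.989*log2(0.989) = 0.071570 + 0.015782 = 0.0874. Pe*log2(M-1) = 0.011*log2(56) = 0.063881. Bound = H(Pe) + Pe*log2(M-1) = 0.071570 + 0.015782 + 0.063881 = 0.1512

0.1512 bits


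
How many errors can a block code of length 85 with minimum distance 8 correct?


Correction capability = floor((d-1)/2) = floor((8-1)/2) = 3

3 errors


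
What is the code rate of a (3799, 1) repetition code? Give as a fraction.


Rate = k/n = 1/3799

1/3799


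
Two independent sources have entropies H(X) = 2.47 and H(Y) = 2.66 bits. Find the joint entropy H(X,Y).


For independent variables, H(X,Y) = H(X) + H(Y) = 2.47 + 2.66 = 5.13

5.13 bits


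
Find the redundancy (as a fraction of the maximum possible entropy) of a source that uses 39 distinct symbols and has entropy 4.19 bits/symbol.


H_max = log2(K) = log2(39) = 5.2854 bits/symbol. Redundancy = 1 - H/H_max = 1 - 4.19/5.2854 = 1 - 0.7927 = 0.2073

0.2073


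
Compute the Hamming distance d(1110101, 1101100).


Count differing positions: . . ^ ^ . . ^ = 3 differences

3


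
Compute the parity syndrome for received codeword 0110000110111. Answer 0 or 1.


Syndrome = XOR of all bits = 0 XOR 1 XOR 1 XOR 0 XOR 0 XOR 0 XOR 0 XOR 1 XOR 1 XOR 0 XOR 1 XOR 1 XOR 1 = 1

1


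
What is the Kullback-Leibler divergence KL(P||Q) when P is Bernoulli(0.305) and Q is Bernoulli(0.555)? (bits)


KL = p*log2(p/q) + (1-p)*log2((1-p)/(1-q)) = 0.305*log2(0.305/0.555) + 0.695*log2(0.695/0.445) = 0.1836

0.1836 bits


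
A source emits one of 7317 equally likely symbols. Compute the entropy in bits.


H = log2(n) = log2(7317) = 12.837

12.837 bits


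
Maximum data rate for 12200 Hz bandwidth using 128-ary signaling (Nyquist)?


Rate = 2 * B * log2(M) = 2 * 12200 * 7.0 = 170800.0

170800.0 bps


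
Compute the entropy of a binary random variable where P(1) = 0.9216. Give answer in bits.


H = -p*log2(p) - (1-p)*log2(1-p). -0.9216*log2(0.9216) = 0.108553; -0.0784*log2(0.0784) = 0.287963. H = 0.108553 + 0.287963 = 0.3965

0.3965 bits


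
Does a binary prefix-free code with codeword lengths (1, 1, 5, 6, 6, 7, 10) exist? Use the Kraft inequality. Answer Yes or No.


Kraft sum = sum(2^(-l_i)) = 1.0713, need <= 1. Result: violated (a binary prefix-free code with these lengths cannot exist)

No


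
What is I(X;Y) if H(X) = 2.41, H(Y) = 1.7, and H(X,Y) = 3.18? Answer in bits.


I(X;Y) = H(X) + H(Y) - H(X,Y) = 2.41 + 1.7 - 3.18 = 0.93

0.93 bits


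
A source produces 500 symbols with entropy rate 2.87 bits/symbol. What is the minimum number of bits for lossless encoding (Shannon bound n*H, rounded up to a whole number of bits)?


Minimum bits >= n * H = 500 * 2.87 = 1435.0, rounded up to a whole number of bits = 1435

1435 bits


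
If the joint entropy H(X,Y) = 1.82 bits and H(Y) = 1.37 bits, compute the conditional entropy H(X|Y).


H(X|Y) = H(X,Y) - H(Y) = 1.82 - 1.37 = 0.45

0.45 bits


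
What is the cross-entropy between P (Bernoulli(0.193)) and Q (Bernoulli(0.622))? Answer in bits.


H(P,Q) = -p*log2(q) - (1-p)*log2(1-q). -0.193*log2(0.622) = 0.132208; -0.807*log2(0.378) = 1.132658. H(P,Q) = 0.132208 + 1.132658 = 1.2649

1.2649 bits


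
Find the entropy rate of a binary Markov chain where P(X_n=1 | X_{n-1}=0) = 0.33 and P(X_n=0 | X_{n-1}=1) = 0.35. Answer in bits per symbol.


Stationary distribution: pi_0 = p10/(p01+p10) = 0.5147, pi_1 = 0.4853. Entropy rate H' = pi_0*H(p01) + pi_1*H(p10) = 0.5147*0.9149 + 0.4853*0.9341 = 0.9242

0.9242 bits/symbol


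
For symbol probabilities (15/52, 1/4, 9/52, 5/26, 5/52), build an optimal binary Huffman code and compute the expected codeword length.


Huffman construction (repeatedly merge the two least-probable nodes; each merge adds 1 bit to every symbol beneath it): 5/52 + 9/52 = 7/26; 5/26 + 1/4 = 23/52; 7/26 + 15/52 = 29/52; 23/52 + 29/52 = 1. Resulting codeword lengths (in the order the probabilities were given): (2, 2, 3, 2, 3). L_avg = sum(p_i * l_i) = 15/52*2 + 1/4*2 + 9/52*3 + 5/26*2 + 5/52*3 = 59/26 = 2.2692

2.2692 bits


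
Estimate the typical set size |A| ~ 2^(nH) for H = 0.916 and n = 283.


log2|A_typical| = nH = 283 * 0.916 = 259.228, so |A_typical| ~ 2^259.228 = 1.085e+78

1.085e+78


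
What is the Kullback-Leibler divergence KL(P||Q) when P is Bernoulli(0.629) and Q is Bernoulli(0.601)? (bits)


KL = p*log2(p/q) + (1-p)*log2((1-p)/(1-q)) = 0.629*log2(0.629/0.601) + 0.371*log2(0.371/0.399) = 0.0024

0.0024 bits


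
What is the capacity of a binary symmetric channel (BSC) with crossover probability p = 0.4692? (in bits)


H(p) = -p*log2(p) - (1-p)*log2(1-p) = -0.4692*log2(0.4692) - 0.5308*log2(0.5308) = 0.512237 + 0.485024 = 0.9973. C = 1 - H(p) = 1 - 0.9973 = 0.0027

0.0027 bits


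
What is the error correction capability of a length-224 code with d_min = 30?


Correction capability = floor((d-1)/2) = floor((30-1)/2) = 14

14 errors


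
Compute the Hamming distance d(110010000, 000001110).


Count differing positions: ^ ^ . . ^ ^ ^ ^ . = 6 differences

6


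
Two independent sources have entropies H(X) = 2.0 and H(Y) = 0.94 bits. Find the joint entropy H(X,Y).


For independent variables, H(X,Y) = H(X) + H(Y) = 2.0 + 0.94 = 2.94

2.94 bits


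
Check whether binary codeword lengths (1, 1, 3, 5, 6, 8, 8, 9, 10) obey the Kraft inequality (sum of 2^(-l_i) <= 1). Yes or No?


Kraft sum = sum(2^(-l_i)) = 1.1826, need <= 1. Result: violated (a binary prefix-free code with these lengths cannot exist)

No


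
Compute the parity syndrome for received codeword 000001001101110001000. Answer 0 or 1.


Syndrome = XOR of all bits = 0 XOR 0 XOR 0 XOR 0 XOR 0 XOR 1 XOR 0 XOR 0 XOR 1 XOR 1 XOR 0 XOR 1 XOR 1 XOR 1 XOR 0 XOR 0 XOR 0 XOR 1 XOR 0 XOR 0 XOR 0 = 1

1


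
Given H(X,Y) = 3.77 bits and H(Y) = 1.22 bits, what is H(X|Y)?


H(X|Y) = H(X,Y) - H(Y) = 3.77 - 1.22 = 2.55

2.55 bits


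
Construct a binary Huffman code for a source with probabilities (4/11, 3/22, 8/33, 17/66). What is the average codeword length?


Huffman construction (repeatedly merge the two least-probable nodes; each merge adds 1 bit to every symbol beneath it): 3/22 + 8/33 = 25/66; 17/66 + 4/11 = 41/66; 25/66 + 41/66 = 1. Resulting codeword lengths (in the order the probabilities were given): (2, 2, 2, 2). L_avg = sum(p_i * l_i) = 4/11*2 + 3/22*2 + 8/33*2 + 17/66*2 = 2

2.0 bits


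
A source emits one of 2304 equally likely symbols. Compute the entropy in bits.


H = log2(n) = log2(2304) = 11.1699

11.1699 bits


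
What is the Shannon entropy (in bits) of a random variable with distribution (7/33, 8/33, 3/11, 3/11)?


H = -sum(p_i * log2(p_i)). Terms: -(7/33)*log2(7/33) = 0.474523; -(8/33)*log2(8/33) = 0.495611; -(3/11)*log2(3/11) = 0.511219; -(3/11)*log2(3/11) = 0.511219. H = 0.474523 + 0.495611 + 0.511219 + 0.511219 = 1.9926

1.9926 bits


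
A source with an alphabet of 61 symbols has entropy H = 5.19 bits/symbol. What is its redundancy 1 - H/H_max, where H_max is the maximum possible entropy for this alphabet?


H_max = log2(K) = log2(61) = 5.9307 bits/symbol. Redundancy = 1 - H/H_max = 1 - 5.19/5.9307 = 1 - 0.8751 = 0.1249

0.1249


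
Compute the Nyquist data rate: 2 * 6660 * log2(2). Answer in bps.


Rate = 2 * B * log2(M) = 2 * 6660 * 1.0 = 13320.0

13320.0 bps


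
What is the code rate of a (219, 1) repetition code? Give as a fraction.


Rate = k/n = 1/219

1/219


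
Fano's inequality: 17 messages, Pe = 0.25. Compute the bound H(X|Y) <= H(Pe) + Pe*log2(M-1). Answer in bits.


H(Pe) = -Pe*log2(Pe) - (1-Pe)*log2(1-Pe) = -0.25*log2(0.25) - 0.75*log2(0.75) = 0.500000 + 0.311278 = 0.8113. Pe*log2(M-1) = 0.25*log2(16) = 1.000000. Bound = H(Pe) + Pe*log2(M-1) = 0.500000 + 0.311278 + 1.000000 = 1.8113

1.8113 bits


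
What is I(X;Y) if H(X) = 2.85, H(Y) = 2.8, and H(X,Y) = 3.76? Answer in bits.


I(X;Y) = H(X) + H(Y) - H(X,Y) = 2.85 + 2.8 - 3.76 = 1.89

1.89 bits


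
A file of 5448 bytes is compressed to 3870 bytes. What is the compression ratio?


Ratio = original / compressed = 5448 / 3870 = 1.4078

1.4078


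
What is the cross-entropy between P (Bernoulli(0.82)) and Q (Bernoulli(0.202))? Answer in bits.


H(P,Q) = -p*log2(q) - (1-p)*log2(1-q). -0.82*log2(0.202) = 1.892210; -0.18*log2(0.798) = 0.058597. H(P,Q) = 1.892210 + 0.058597 = 1.9508

1.9508 bits


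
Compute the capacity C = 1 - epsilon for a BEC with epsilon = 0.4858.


C = 1 - epsilon = 1 - 0.4858 = 0.5142

0.5142 bits


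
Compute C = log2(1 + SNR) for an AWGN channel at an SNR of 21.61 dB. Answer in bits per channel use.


SNR_linear = 10^(21.61/10) = 144.8772; C = log2(1 + SNR_linear) = log2(1 + 144.8772) = 7.1886

7.1886 bits/channel use


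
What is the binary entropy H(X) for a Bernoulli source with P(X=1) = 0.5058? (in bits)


H = -p*log2(p) - (1-p)*log2(1-p). -0.5058*log2(0.5058) = 0.497384; -0.4942*log2(0.4942) = 0.502519. H = 0.497384 + 0.502519 = 0.9999

0.9999 bits


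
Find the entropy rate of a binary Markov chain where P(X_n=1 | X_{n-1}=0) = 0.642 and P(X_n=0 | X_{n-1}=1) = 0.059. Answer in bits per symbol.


Stationary distribution: pi_0 = p10/(p01+p10) = 0.0842, pi_1 = 0.9158. Entropy rate H' = pi_0*H(p01) + pi_1*H(p10) = 0.0842*0.941 + 0.9158*0.3235 = 0.3754

0.3754 bits/symbol


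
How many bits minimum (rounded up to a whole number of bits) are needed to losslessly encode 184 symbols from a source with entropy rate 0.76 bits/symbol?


Minimum bits >= n * H = 184 * 0.76 = 139.84, rounded up to a whole number of bits = 140

140 bits


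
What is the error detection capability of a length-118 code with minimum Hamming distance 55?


Detection capability = d_min - 1 = 55 - 1 = 54

54 errors


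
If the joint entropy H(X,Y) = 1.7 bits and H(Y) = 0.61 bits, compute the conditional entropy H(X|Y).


H(X|Y) = H(X,Y) - H(Y) = 1.7 - 0.61 = 1.09

1.09 bits


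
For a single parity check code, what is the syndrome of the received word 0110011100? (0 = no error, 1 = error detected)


Syndrome = XOR of all bits = 0 XOR 1 XOR 1 XOR 0 XOR 0 XOR 1 XOR 1 XOR 1 XOR 0 XOR 0 = 1

1


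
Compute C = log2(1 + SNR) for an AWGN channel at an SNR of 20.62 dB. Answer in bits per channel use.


SNR_linear = 10^(20.62/10) = 115.3453; C = log2(1 + SNR_linear) = log2(1 + 115.3453) = 6.8623

6.8623 bits/channel use


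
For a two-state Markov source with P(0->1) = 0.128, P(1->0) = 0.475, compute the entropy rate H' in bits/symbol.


Stationary distribution: pi_0 = p10/(p01+p10) = 0.7877, pi_1 = 0.2123. Entropy rate H' = pi_0*H(p01) + pi_1*H(p10) = 0.7877*0.5519 + 0.2123*0.9982 = 0.6467

0.6467 bits/symbol


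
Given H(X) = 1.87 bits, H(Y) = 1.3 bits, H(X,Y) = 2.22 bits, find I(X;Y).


I(X;Y) = H(X) + H(Y) - H(X,Y) = 1.87 + 1.3 - 2.22 = 0.95

0.95 bits


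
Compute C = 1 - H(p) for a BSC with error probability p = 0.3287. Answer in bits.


H(p) = -p*log2(p) - (1-p)*log2(1-p) = -0.3287*log2(0.3287) - 0.6713*log2(0.6713) = 0.527615 + 0.385978 = 0.9136. C = 1 - H(p) = 1 - 0.9136 = 0.0864

0.0864 bits


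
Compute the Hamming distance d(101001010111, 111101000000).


Count differing positions: . ^ . ^ . . . ^ . ^ ^ ^ = 6 differences

6


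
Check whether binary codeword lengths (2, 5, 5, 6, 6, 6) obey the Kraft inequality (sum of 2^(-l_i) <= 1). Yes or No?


Kraft sum = sum(2^(-l_i)) = 0.3594, need <= 1. Result: satisfied (a binary prefix-free code with these lengths exists)

Yes


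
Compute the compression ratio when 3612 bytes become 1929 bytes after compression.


Ratio = original / compressed = 3612 / 1929 = 1.8725

1.8725
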